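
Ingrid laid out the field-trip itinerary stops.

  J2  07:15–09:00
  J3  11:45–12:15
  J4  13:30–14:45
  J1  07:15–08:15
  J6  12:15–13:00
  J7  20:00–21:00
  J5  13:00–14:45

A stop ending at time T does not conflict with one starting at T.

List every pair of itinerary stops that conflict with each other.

Sorted by start: J1, J2, J3, J6, J5, J4, J7.
J2 starts before J1 ends → J1 and J2 overlap.
J3 starts after J1 ends; J1 is clear from here.
J3 starts after J2 ends; J2 is clear from here.
J6 starts exactly when J3 ends (back-to-back, no overlap); J3 is clear from here.
J5 starts exactly when J6 ends (back-to-back, no overlap); J6 is clear from here.
J4 starts before J5 ends → J5 and J4 overlap.
J7 starts after J5 ends.
J7 starts after J4 ends.

J1 & J2, J4 & J5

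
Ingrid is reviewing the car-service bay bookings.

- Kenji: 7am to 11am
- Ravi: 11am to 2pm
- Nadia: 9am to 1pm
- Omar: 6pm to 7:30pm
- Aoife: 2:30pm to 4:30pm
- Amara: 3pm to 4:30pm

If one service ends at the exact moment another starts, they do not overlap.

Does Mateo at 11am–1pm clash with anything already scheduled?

Kenji: ends 11am at or before Mateo starts 11am → clear.
Nadia: starts 9am before Mateo ends 1pm, and ends 1pm after Mateo starts 11am → overlap.
Ravi: starts 11am before Mateo ends 1pm, and ends 2pm after Mateo starts 11am → overlap.
Aoife: starts 2:30pm at or after Mateo ends 1pm → clear.
Amara: starts 3pm at or after Mateo ends 1pm → clear.
Omar: starts 6pm at or after Mateo ends 1pm → clear.
Mateo overlaps Ravi, Nadia.

Yes — it overlaps Nadia, Ravi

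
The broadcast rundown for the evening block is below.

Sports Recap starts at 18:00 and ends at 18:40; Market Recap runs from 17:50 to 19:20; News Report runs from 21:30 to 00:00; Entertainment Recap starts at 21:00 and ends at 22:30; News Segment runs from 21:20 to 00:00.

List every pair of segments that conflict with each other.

Sorted by start: Market Recap, Sports Recap, Entertainment Recap, News Segment, News Report.
Sports Recap starts before Market Recap ends → Market Recap and Sports Recap overlap.
Entertainment Recap starts after Market Recap ends, so Market Recap has no further overlaps.
Entertainment Recap starts after Sports Recap ends, so Sports Recap has no further overlaps.
News Segment starts before Entertainment Recap ends → Entertainment Recap and News Segment overlap.
News Report starts before Entertainment Recap ends → Entertainment Recap and News Report overlap.
News Report starts before News Segment ends → News Segment and News Report overlap.

Entertainment Recap & News Report, Entertainment Recap & News Segment, Market Recap & Sports Recap, News Report & News Segment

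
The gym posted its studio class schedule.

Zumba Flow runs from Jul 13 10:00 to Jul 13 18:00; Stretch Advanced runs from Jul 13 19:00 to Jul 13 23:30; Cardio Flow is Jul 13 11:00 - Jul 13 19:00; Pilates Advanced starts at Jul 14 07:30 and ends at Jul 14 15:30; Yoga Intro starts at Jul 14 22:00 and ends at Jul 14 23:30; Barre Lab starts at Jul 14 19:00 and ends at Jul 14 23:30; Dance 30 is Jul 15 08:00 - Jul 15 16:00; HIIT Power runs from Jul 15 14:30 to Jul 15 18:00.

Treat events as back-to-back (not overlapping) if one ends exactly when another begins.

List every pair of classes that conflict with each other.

Barre Lab & Yoga Intro, Cardio Flow & Zumba Flow, Dance 30 & HIIT Power

Check each pair: they overlap iff neither finishes before the other starts.
Sorted by start: Zumba Flow, Cardio Flow, Stretch Advanced, Pilates Advanced, Barre Lab, Yoga Intro, Dance 30, HIIT Power.
Cardio Flow starts before Zumba Flow ends → Zumba Flow and Cardio Flow overlap.
Stretch Advanced starts after Zumba Flow ends, so Zumba Flow has no further overlaps.
Stretch Advanced starts exactly when Cardio Flow ends (back-to-back, no overlap), so Cardio Flow has no further overlaps.
Pilates Advanced starts after Stretch Advanced ends, so Stretch Advanced has no further overlaps.
Barre Lab starts after Pilates Advanced ends, so Pilates Advanced has no further overlaps.
Yoga Intro starts before Barre Lab ends → Barre Lab and Yoga Intro overlap.
Dance 30 starts after Barre Lab ends, so Barre Lab has no further overlaps.
Dance 30 starts after Yoga Intro ends, so Yoga Intro has no further overlaps.
HIIT Power starts before Dance 30 ends → Dance 30 and HIIT Power overlap.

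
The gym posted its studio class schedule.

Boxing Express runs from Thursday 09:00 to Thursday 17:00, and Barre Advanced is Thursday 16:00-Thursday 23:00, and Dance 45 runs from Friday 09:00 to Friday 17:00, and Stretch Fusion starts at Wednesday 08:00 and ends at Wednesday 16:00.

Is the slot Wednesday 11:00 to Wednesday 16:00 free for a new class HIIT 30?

No — it overlaps Stretch Fusion

Stretch Fusion: starts Wednesday 08:00 before HIIT 30 ends Wednesday 16:00, and ends Wednesday 16:00 after HIIT 30 starts Wednesday 11:00 → overlap.
Boxing Express: starts Thursday 09:00 at or after HIIT 30 ends Wednesday 16:00 → clear.
Barre Advanced: starts Thursday 16:00 at or after HIIT 30 ends Wednesday 16:00 → clear.
Dance 45: starts Friday 09:00 at or after HIIT 30 ends Wednesday 16:00 → clear.
HIIT 30 overlaps Stretch Fusion.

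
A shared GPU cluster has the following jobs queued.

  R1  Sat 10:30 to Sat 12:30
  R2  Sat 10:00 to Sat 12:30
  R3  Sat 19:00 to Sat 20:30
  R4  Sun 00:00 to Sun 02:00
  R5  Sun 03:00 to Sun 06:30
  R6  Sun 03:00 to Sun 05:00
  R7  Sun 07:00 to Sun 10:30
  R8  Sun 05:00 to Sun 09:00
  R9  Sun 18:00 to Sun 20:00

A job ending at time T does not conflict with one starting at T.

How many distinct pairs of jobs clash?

4

Sorted by start: R2, R1, R3, R4, R5, R6, R8, R7, R9.
R1 starts before R2 ends → R2 and R1 overlap.
R3 starts after R2 ends — done with R2.
R3 starts after R1 ends — done with R1.
R4 starts after R3 ends — done with R3.
R5 starts after R4 ends — done with R4.
R6 starts before R5 ends → R5 and R6 overlap.
R8 starts before R5 ends → R5 and R8 overlap.
R7 starts after R5 ends — done with R5.
R8 starts exactly when R6 ends (back-to-back, no overlap) — done with R6.
R7 starts before R8 ends → R8 and R7 overlap.
R9 starts after R8 ends.
R9 starts after R7 ends.
Overlapping pairs: R1 & R2, R5 & R6, R5 & R8, R7 & R8 — 4 in total.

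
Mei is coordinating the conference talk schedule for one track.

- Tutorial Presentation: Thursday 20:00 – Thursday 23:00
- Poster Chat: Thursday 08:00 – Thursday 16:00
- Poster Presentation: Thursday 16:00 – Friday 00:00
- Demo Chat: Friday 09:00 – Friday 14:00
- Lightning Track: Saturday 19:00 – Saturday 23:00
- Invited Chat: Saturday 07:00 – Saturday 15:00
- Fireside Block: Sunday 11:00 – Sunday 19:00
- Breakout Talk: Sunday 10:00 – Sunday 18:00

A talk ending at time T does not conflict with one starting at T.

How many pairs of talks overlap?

2

Sorted by start: Poster Chat, Poster Presentation, Tutorial Presentation, Demo Chat, Invited Chat, Lightning Track, Breakout Talk, Fireside Block.
Poster Presentation starts exactly when Poster Chat ends (back-to-back, no overlap), so Poster Chat has no further overlaps.
Tutorial Presentation starts before Poster Presentation ends → Poster Presentation and Tutorial Presentation overlap.
Demo Chat starts after Poster Presentation ends, so Poster Presentation has no further overlaps.
Demo Chat starts after Tutorial Presentation ends, so Tutorial Presentation has no further overlaps.
Invited Chat starts after Demo Chat ends, so Demo Chat has no further overlaps.
Lightning Track starts after Invited Chat ends, so Invited Chat has no further overlaps.
Breakout Talk starts after Lightning Track ends, so Lightning Track has no further overlaps.
Fireside Block starts before Breakout Talk ends → Breakout Talk and Fireside Block overlap.
Overlapping pairs: Breakout Talk & Fireside Block, Poster Presentation & Tutorial Presentation — 2 in total.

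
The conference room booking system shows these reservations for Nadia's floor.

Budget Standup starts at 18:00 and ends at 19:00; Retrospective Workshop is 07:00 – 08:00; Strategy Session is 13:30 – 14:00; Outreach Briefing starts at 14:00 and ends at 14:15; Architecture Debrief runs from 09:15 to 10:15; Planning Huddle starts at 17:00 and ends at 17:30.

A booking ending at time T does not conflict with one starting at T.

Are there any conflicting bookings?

Sorted by start: Retrospective Workshop, Architecture Debrief, Strategy Session, Outreach Briefing, Planning Huddle, Budget Standup.
Architecture Debrief starts after Retrospective Workshop ends, so Retrospective Workshop has no further overlaps.
Strategy Session starts after Architecture Debrief ends, so Architecture Debrief has no further overlaps.
Outreach Briefing starts exactly when Strategy Session ends (back-to-back, no overlap), so Strategy Session has no further overlaps.
Planning Huddle starts after Outreach Briefing ends, so Outreach Briefing has no further overlaps.
Budget Standup starts after Planning Huddle ends.
Every pair is clear; the schedule has no overlaps.

No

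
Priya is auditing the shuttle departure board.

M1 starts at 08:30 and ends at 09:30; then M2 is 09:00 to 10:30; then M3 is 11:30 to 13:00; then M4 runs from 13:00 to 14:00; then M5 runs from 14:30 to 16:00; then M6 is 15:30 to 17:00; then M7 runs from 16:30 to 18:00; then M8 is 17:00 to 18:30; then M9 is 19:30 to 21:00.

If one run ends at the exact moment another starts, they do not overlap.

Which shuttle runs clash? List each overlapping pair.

M1 & M2, M5 & M6, M6 & M7, M7 & M8

Sorted by start: M1, M2, M3, M4, M5, M6, M7, M8, M9.
M2 starts before M1 ends → M1 and M2 overlap.
M3 starts after M1 ends, so M1 has no further overlaps.
M3 starts after M2 ends, so M2 has no further overlaps.
M4 starts exactly when M3 ends (back-to-back, no overlap), so M3 has no further overlaps.
M5 starts after M4 ends, so M4 has no further overlaps.
M6 starts before M5 ends → M5 and M6 overlap.
M7 starts after M5 ends, so M5 has no further overlaps.
M7 starts before M6 ends → M6 and M7 overlap.
M8 starts exactly when M6 ends (back-to-back, no overlap), so M6 has no further overlaps.
M8 starts before M7 ends → M7 and M8 overlap.
M9 starts after M7 ends.
M9 starts after M8 ends.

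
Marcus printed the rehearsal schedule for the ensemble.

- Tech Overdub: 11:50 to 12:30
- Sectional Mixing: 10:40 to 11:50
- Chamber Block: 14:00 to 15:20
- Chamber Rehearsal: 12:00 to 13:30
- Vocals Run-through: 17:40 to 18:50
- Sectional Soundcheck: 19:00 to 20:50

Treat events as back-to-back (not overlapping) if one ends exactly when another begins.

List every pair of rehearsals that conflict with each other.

Chamber Rehearsal & Tech Overdub

Sorted by start: Sectional Mixing, Tech Overdub, Chamber Rehearsal, Chamber Block, Vocals Run-through, Sectional Soundcheck.
Tech Overdub starts exactly when Sectional Mixing ends (back-to-back, no overlap), so nothing later overlaps Sectional Mixing either.
Chamber Rehearsal starts before Tech Overdub ends → Tech Overdub and Chamber Rehearsal overlap.
Chamber Block starts after Tech Overdub ends, so nothing later overlaps Tech Overdub either.
Chamber Block starts after Chamber Rehearsal ends, so nothing later overlaps Chamber Rehearsal either.
Vocals Run-through starts after Chamber Block ends, so nothing later overlaps Chamber Block either.
Sectional Soundcheck starts after Vocals Run-through ends.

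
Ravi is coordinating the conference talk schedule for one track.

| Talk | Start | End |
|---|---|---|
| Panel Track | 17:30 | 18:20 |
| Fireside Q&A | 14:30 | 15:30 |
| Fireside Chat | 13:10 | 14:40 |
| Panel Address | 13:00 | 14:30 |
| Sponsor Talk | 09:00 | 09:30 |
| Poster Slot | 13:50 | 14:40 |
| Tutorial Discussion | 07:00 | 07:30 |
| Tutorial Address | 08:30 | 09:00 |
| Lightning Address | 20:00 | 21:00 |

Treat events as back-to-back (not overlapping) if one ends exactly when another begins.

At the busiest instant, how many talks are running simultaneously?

3

Sweep the timeline, counting +1 at each start and −1 at each end (ends before starts at a tie):
07:00 start Tutorial Discussion → 1
07:30 end Tutorial Discussion → 0
08:30 start Tutorial Address → 1
09:00 end Tutorial Address → 0
09:00 start Sponsor Talk → 1
09:30 end Sponsor Talk → 0
13:00 start Panel Address → 1
13:10 start Fireside Chat → 2
13:50 start Poster Slot → 3
14:30 end Panel Address → 2
14:30 start Fireside Q&A → 3
14:40 end Fireside Chat → 2
14:40 end Poster Slot → 1
15:30 end Fireside Q&A → 0
17:30 start Panel Track → 1
18:20 end Panel Track → 0
20:00 start Lightning Address → 1
21:00 end Lightning Address → 0
Peak is 3, at 13:50 (Fireside Chat, Panel Address, Poster Slot).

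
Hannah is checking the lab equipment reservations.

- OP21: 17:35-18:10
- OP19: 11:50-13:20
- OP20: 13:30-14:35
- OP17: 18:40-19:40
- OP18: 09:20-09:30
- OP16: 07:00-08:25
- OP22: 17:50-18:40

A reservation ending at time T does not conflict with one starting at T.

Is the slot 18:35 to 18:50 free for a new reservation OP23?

OP16: ends 08:25 at or before OP23 starts 18:35 → clear.
OP18: ends 09:30 at or before OP23 starts 18:35 → clear.
OP19: ends 13:20 at or before OP23 starts 18:35 → clear.
OP20: ends 14:35 at or before OP23 starts 18:35 → clear.
OP21: ends 18:10 at or before OP23 starts 18:35 → clear.
OP22: starts 17:50 before OP23 ends 18:50, and ends 18:40 after OP23 starts 18:35 → overlap.
OP17: starts 18:40 before OP23 ends 18:50, and ends 19:40 after OP23 starts 18:35 → overlap.
OP23 overlaps OP17, OP22.

No — it overlaps OP17, OP22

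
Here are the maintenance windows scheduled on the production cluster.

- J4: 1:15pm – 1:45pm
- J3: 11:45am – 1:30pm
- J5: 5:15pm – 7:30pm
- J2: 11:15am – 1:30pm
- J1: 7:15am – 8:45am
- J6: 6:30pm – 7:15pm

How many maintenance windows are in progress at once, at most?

3

Walk through starts and ends in time order (an end at T is processed before a start at T):
7:15am start J1 → 1
8:45am end J1 → 0
11:15am start J2 → 1
11:45am start J3 → 2
1:15pm start J4 → 3
1:30pm end J2 → 2
1:30pm end J3 → 1
1:45pm end J4 → 0
5:15pm start J5 → 1
6:30pm start J6 → 2
7:15pm end J6 → 1
7:30pm end J5 → 0
Peak is 3, at 1:15pm (J2, J3, J4).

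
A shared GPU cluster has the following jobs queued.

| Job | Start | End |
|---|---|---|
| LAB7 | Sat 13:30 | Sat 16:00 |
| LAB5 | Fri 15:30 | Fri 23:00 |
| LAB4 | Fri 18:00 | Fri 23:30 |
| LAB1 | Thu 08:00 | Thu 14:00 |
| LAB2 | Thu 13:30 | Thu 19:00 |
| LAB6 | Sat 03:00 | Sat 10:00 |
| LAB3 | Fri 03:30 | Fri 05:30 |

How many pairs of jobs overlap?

Sorted by start: LAB1, LAB2, LAB3, LAB5, LAB4, LAB6, LAB7.
LAB2 starts before LAB1 ends → LAB1 and LAB2 overlap.
LAB3 starts after LAB1 ends — done with LAB1.
LAB3 starts after LAB2 ends — done with LAB2.
LAB5 starts after LAB3 ends — done with LAB3.
LAB4 starts before LAB5 ends → LAB5 and LAB4 overlap.
LAB6 starts after LAB5 ends — done with LAB5.
LAB6 starts after LAB4 ends — done with LAB4.
LAB7 starts after LAB6 ends.
Overlapping pairs: LAB1 & LAB2, LAB4 & LAB5 — 2 in total.

2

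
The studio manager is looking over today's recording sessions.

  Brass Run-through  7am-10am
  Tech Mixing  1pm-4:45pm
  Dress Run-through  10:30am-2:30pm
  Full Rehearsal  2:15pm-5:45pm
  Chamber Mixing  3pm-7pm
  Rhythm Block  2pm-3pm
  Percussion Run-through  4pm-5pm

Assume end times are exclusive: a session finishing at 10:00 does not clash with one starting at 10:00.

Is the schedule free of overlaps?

No

Sorted by start: Brass Run-through, Dress Run-through, Tech Mixing, Rhythm Block, Full Rehearsal, Chamber Mixing, Percussion Run-through.
Dress Run-through starts after Brass Run-through ends, so Brass Run-through has no further overlaps.
Tech Mixing starts before Dress Run-through ends → Dress Run-through and Tech Mixing overlap.
That's a conflict, so the schedule is not conflict-free.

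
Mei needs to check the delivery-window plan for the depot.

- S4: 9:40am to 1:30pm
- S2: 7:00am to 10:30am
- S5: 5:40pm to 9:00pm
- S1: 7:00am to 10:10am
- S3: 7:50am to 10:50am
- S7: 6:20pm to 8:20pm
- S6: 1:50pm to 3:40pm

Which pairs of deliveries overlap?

S1 & S2, S1 & S3, S1 & S4, S2 & S3, S2 & S4, S3 & S4, S5 & S7

Sorted by start: S1, S2, S3, S4, S6, S5, S7.
S2 starts before S1 ends → S1 and S2 overlap.
S3 starts before S1 ends → S1 and S3 overlap.
S4 starts before S1 ends → S1 and S4 overlap.
S6 starts after S1 ends — done with S1.
S3 starts before S2 ends → S2 and S3 overlap.
S4 starts before S2 ends → S2 and S4 overlap.
S6 starts after S2 ends — done with S2.
S4 starts before S3 ends → S3 and S4 overlap.
S6 starts after S3 ends — done with S3.
S6 starts after S4 ends — done with S4.
S5 starts after S6 ends — done with S6.
S7 starts before S5 ends → S5 and S7 overlap.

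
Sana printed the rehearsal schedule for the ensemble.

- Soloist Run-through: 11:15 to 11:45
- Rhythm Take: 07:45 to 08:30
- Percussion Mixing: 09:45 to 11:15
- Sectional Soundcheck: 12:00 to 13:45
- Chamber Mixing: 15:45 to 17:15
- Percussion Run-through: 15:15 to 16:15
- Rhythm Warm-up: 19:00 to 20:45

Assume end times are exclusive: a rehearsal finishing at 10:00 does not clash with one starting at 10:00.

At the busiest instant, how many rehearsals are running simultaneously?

2

Sweep the timeline, counting +1 at each start and −1 at each end (ends before starts at a tie):
07:45 start Rhythm Take → 1
08:30 end Rhythm Take → 0
09:45 start Percussion Mixing → 1
11:15 end Percussion Mixing → 0
11:15 start Soloist Run-through → 1
11:45 end Soloist Run-through → 0
12:00 start Sectional Soundcheck → 1
13:45 end Sectional Soundcheck → 0
15:15 start Percussion Run-through → 1
15:45 start Chamber Mixing → 2
16:15 end Percussion Run-through → 1
17:15 end Chamber Mixing → 0
19:00 start Rhythm Warm-up → 1
20:45 end Rhythm Warm-up → 0
Peak is 2, at 15:45 (Chamber Mixing, Percussion Run-through).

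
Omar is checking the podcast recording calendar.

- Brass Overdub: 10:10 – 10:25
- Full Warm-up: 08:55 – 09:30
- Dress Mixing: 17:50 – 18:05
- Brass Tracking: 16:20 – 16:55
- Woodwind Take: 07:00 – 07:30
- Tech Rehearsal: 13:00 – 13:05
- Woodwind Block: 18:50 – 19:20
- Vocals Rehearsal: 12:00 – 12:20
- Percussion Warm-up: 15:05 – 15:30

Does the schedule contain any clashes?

Two intervals overlap when each starts before the other ends.
Sorted by start: Woodwind Take, Full Warm-up, Brass Overdub, Vocals Rehearsal, Tech Rehearsal, Percussion Warm-up, Brass Tracking, Dress Mixing, Woodwind Block.
Full Warm-up starts after Woodwind Take ends; Woodwind Take is clear from here.
Brass Overdub starts after Full Warm-up ends; Full Warm-up is clear from here.
Vocals Rehearsal starts after Brass Overdub ends; Brass Overdub is clear from here.
Tech Rehearsal starts after Vocals Rehearsal ends; Vocals Rehearsal is clear from here.
Percussion Warm-up starts after Tech Rehearsal ends; Tech Rehearsal is clear from here.
Brass Tracking starts after Percussion Warm-up ends; Percussion Warm-up is clear from here.
Dress Mixing starts after Brass Tracking ends; Brass Tracking is clear from here.
Woodwind Block starts after Dress Mixing ends.
Every pair is clear; the schedule has no overlaps.

No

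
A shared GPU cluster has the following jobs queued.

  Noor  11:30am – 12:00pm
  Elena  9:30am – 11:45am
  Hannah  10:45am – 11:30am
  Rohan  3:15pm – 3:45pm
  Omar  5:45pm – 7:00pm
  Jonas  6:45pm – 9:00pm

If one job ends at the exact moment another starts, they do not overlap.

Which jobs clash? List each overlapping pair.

Sorted by start: Elena, Hannah, Noor, Rohan, Omar, Jonas.
Hannah starts before Elena ends → Elena and Hannah overlap.
Noor starts before Elena ends → Elena and Noor overlap.
Rohan starts after Elena ends, so Elena has no further overlaps.
Noor starts exactly when Hannah ends (back-to-back, no overlap), so Hannah has no further overlaps.
Rohan starts after Noor ends, so Noor has no further overlaps.
Omar starts after Rohan ends, so Rohan has no further overlaps.
Jonas starts before Omar ends → Omar and Jonas overlap.

Elena & Hannah, Elena & Noor, Jonas & Omar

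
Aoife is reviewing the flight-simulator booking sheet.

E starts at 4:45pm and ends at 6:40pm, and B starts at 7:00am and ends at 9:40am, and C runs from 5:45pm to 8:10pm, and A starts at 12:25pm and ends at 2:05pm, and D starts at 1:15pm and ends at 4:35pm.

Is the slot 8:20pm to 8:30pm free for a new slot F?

B: ends 9:40am at or before F starts 8:20pm → clear.
A: ends 2:05pm at or before F starts 8:20pm → clear.
D: ends 4:35pm at or before F starts 8:20pm → clear.
E: ends 6:40pm at or before F starts 8:20pm → clear.
C: ends 8:10pm at or before F starts 8:20pm → clear.

Yes — the slot is free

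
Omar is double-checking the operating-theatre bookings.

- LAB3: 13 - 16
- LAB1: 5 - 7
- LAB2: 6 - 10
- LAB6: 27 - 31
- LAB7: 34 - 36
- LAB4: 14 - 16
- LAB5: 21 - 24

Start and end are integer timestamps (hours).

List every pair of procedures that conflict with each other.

Sorted by start: LAB1, LAB2, LAB3, LAB4, LAB5, LAB6, LAB7.
LAB2 starts before LAB1 ends → LAB1 and LAB2 overlap.
LAB3 starts after LAB1 ends; LAB1 is clear from here.
LAB3 starts after LAB2 ends; LAB2 is clear from here.
LAB4 starts before LAB3 ends → LAB3 and LAB4 overlap.
LAB5 starts after LAB3 ends; LAB3 is clear from here.
LAB5 starts after LAB4 ends; LAB4 is clear from here.
LAB6 starts after LAB5 ends; LAB5 is clear from here.
LAB7 starts after LAB6 ends.

LAB1 & LAB2, LAB3 & LAB4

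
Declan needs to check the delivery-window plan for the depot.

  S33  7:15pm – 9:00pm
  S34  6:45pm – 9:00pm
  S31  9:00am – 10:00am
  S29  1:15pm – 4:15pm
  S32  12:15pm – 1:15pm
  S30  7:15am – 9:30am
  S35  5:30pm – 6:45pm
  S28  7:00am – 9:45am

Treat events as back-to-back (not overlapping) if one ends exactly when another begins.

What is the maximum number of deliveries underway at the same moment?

Sweep the timeline, counting +1 at each start and −1 at each end (ends before starts at a tie):
7:00am start S28 → 1
7:15am start S30 → 2
9:00am start S31 → 3
9:30am end S30 → 2
9:45am end S28 → 1
10:00am end S31 → 0
12:15pm start S32 → 1
1:15pm end S32 → 0
1:15pm start S29 → 1
4:15pm end S29 → 0
5:30pm start S35 → 1
6:45pm end S35 → 0
6:45pm start S34 → 1
7:15pm start S33 → 2
9:00pm end S33 → 1
9:00pm end S34 → 0
Peak is 3, at 9:00am (S28, S30, S31).

3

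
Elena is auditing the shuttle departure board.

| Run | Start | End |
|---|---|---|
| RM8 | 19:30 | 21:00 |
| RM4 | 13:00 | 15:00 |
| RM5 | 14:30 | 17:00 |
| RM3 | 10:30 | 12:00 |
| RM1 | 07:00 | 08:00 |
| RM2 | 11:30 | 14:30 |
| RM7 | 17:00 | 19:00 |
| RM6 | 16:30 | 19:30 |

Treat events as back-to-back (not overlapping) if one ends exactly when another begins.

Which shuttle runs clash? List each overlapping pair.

RM2 & RM3, RM2 & RM4, RM4 & RM5, RM5 & RM6, RM6 & RM7

Two intervals overlap when each starts before the other ends.
Sorted by start: RM1, RM3, RM2, RM4, RM5, RM6, RM7, RM8.
RM3 starts after RM1 ends, so RM1 has no further overlaps.
RM2 starts before RM3 ends → RM3 and RM2 overlap.
RM4 starts after RM3 ends, so RM3 has no further overlaps.
RM4 starts before RM2 ends → RM2 and RM4 overlap.
RM5 starts exactly when RM2 ends (back-to-back, no overlap), so RM2 has no further overlaps.
RM5 starts before RM4 ends → RM4 and RM5 overlap.
RM6 starts after RM4 ends, so RM4 has no further overlaps.
RM6 starts before RM5 ends → RM5 and RM6 overlap.
RM7 starts exactly when RM5 ends (back-to-back, no overlap), so RM5 has no further overlaps.
RM7 starts before RM6 ends → RM6 and RM7 overlap.
RM8 starts exactly when RM6 ends (back-to-back, no overlap).
RM8 starts after RM7 ends.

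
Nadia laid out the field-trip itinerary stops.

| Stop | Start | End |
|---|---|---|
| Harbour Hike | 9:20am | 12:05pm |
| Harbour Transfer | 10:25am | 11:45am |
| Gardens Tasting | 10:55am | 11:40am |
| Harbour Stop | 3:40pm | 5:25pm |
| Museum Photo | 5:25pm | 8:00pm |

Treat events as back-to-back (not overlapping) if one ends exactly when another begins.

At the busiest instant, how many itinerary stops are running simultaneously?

Walk through starts and ends in time order (an end at T is processed before a start at T):
9:20am start Harbour Hike → 1
10:25am start Harbour Transfer → 2
10:55am start Gardens Tasting → 3
11:40am end Gardens Tasting → 2
11:45am end Harbour Transfer → 1
12:05pm end Harbour Hike → 0
3:40pm start Harbour Stop → 1
5:25pm end Harbour Stop → 0
5:25pm start Museum Photo → 1
8:00pm end Museum Photo → 0
Peak is 3, at 10:55am (Gardens Tasting, Harbour Hike, Harbour Transfer).

3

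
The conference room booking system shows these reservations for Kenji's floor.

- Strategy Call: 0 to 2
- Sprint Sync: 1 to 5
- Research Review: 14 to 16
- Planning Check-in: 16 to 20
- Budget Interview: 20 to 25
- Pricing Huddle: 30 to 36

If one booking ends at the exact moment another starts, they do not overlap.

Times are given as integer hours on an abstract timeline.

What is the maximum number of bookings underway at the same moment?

2

Sort all start/end points and keep a running count:
0 start Strategy Call → 1
1 start Sprint Sync → 2
2 end Strategy Call → 1
5 end Sprint Sync → 0
14 start Research Review → 1
16 end Research Review → 0
16 start Planning Check-in → 1
20 end Planning Check-in → 0
20 start Budget Interview → 1
25 end Budget Interview → 0
30 start Pricing Huddle → 1
36 end Pricing Huddle → 0
Peak is 2, at 1 (Sprint Sync, Strategy Call).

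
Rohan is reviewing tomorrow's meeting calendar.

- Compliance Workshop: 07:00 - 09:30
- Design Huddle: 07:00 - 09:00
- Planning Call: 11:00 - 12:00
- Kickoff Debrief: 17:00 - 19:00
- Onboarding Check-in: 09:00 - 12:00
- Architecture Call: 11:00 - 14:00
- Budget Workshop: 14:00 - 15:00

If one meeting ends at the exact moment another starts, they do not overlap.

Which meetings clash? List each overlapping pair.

Architecture Call & Onboarding Check-in, Architecture Call & Planning Call, Compliance Workshop & Design Huddle, Compliance Workshop & Onboarding Check-in, Onboarding Check-in & Planning Call

Check each pair: they overlap iff neither finishes before the other starts.
Sorted by start: Design Huddle, Compliance Workshop, Onboarding Check-in, Architecture Call, Planning Call, Budget Workshop, Kickoff Debrief.
Compliance Workshop starts before Design Huddle ends → Design Huddle and Compliance Workshop overlap.
Onboarding Check-in starts exactly when Design Huddle ends (back-to-back, no overlap), so Design Huddle has no further overlaps.
Onboarding Check-in starts before Compliance Workshop ends → Compliance Workshop and Onboarding Check-in overlap.
Architecture Call starts after Compliance Workshop ends, so Compliance Workshop has no further overlaps.
Architecture Call starts before Onboarding Check-in ends → Onboarding Check-in and Architecture Call overlap.
Planning Call starts before Onboarding Check-in ends → Onboarding Check-in and Planning Call overlap.
Budget Workshop starts after Onboarding Check-in ends, so Onboarding Check-in has no further overlaps.
Planning Call starts before Architecture Call ends → Architecture Call and Planning Call overlap.
Budget Workshop starts exactly when Architecture Call ends (back-to-back, no overlap), so Architecture Call has no further overlaps.
Budget Workshop starts after Planning Call ends, so Planning Call has no further overlaps.
Kickoff Debrief starts after Budget Workshop ends.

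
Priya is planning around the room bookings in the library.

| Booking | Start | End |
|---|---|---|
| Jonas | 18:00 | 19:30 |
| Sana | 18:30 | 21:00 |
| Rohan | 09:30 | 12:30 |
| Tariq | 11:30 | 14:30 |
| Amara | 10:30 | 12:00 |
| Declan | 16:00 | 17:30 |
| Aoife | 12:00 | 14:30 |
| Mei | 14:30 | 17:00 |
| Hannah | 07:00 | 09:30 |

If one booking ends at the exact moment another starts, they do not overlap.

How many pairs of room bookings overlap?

Sorted by start: Hannah, Rohan, Amara, Tariq, Aoife, Mei, Declan, Jonas, Sana.
Rohan starts exactly when Hannah ends (back-to-back, no overlap), so Hannah has no further overlaps.
Amara starts before Rohan ends → Rohan and Amara overlap.
Tariq starts before Rohan ends → Rohan and Tariq overlap.
Aoife starts before Rohan ends → Rohan and Aoife overlap.
Mei starts after Rohan ends, so Rohan has no further overlaps.
Tariq starts before Amara ends → Amara and Tariq overlap.
Aoife starts exactly when Amara ends (back-to-back, no overlap), so Amara has no further overlaps.
Aoife starts before Tariq ends → Tariq and Aoife overlap.
Mei starts exactly when Tariq ends (back-to-back, no overlap), so Tariq has no further overlaps.
Mei starts exactly when Aoife ends (back-to-back, no overlap), so Aoife has no further overlaps.
Declan starts before Mei ends → Mei and Declan overlap.
Jonas starts after Mei ends, so Mei has no further overlaps.
Jonas starts after Declan ends, so Declan has no further overlaps.
Sana starts before Jonas ends → Jonas and Sana overlap.
Overlapping pairs: Amara & Rohan, Amara & Tariq, Aoife & Rohan, Aoife & Tariq, Declan & Mei, Jonas & Sana, Rohan & Tariq — 7 in total.

7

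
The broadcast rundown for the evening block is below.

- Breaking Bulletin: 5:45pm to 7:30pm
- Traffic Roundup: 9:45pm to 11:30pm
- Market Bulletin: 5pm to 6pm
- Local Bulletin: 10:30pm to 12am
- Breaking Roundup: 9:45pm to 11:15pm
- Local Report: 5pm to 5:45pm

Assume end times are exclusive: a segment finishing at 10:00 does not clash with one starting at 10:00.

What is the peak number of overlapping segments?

Sort all start/end points and keep a running count:
5pm start Local Report → 1
5pm start Market Bulletin → 2
5:45pm end Local Report → 1
5:45pm start Breaking Bulletin → 2
6pm end Market Bulletin → 1
7:30pm end Breaking Bulletin → 0
9:45pm start Breaking Roundup → 1
9:45pm start Traffic Roundup → 2
10:30pm start Local Bulletin → 3
11:15pm end Breaking Roundup → 2
11:30pm end Traffic Roundup → 1
12am end Local Bulletin → 0
Peak is 3, at 10:30pm (Breaking Roundup, Local Bulletin, Traffic Roundup).

3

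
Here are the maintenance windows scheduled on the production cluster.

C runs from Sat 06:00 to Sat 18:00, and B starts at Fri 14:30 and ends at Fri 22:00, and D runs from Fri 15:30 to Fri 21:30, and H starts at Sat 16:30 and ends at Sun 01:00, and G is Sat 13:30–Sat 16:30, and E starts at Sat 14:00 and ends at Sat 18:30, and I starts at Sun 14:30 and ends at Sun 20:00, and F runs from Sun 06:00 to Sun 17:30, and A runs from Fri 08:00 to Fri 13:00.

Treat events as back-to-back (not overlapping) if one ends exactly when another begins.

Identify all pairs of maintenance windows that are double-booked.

B & D, C & E, C & G, C & H, E & G, E & H, F & I

Sorted by start: A, B, D, C, G, E, H, F, I.
B starts after A ends, so A has no further overlaps.
D starts before B ends → B and D overlap.
C starts after B ends, so B has no further overlaps.
C starts after D ends, so D has no further overlaps.
G starts before C ends → C and G overlap.
E starts before C ends → C and E overlap.
H starts before C ends → C and H overlap.
F starts after C ends, so C has no further overlaps.
E starts before G ends → G and E overlap.
H starts exactly when G ends (back-to-back, no overlap), so G has no further overlaps.
H starts before E ends → E and H overlap.
F starts after E ends, so E has no further overlaps.
F starts after H ends, so H has no further overlaps.
I starts before F ends → F and I overlap.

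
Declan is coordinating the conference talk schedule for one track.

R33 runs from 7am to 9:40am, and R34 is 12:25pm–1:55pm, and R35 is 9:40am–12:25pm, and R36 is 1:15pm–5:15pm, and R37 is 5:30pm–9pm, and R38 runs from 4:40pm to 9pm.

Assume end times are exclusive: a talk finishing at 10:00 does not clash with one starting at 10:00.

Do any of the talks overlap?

Yes

Two intervals overlap when each starts before the other ends.
Sorted by start: R33, R35, R34, R36, R38, R37.
R35 starts exactly when R33 ends (back-to-back, no overlap) — done with R33.
R34 starts exactly when R35 ends (back-to-back, no overlap) — done with R35.
R36 starts before R34 ends → R34 and R36 overlap.
That's a conflict, so the schedule is not conflict-free.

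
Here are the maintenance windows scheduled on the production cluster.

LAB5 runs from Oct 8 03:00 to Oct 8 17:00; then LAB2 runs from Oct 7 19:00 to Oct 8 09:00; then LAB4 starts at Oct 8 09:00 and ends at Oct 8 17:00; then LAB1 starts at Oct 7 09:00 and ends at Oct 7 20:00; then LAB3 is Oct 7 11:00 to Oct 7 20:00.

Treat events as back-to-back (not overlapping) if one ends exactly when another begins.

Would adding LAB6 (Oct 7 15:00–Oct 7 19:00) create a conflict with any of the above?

Yes — it overlaps LAB1, LAB3

LAB1: starts Oct 7 09:00 before LAB6 ends Oct 7 19:00, and ends Oct 7 20:00 after LAB6 starts Oct 7 15:00 → overlap.
LAB3: starts Oct 7 11:00 before LAB6 ends Oct 7 19:00, and ends Oct 7 20:00 after LAB6 starts Oct 7 15:00 → overlap.
LAB2: starts Oct 7 19:00 at or after LAB6 ends Oct 7 19:00 → clear.
LAB5: starts Oct 8 03:00 at or after LAB6 ends Oct 7 19:00 → clear.
LAB4: starts Oct 8 09:00 at or after LAB6 ends Oct 7 19:00 → clear.
LAB6 overlaps LAB1, LAB3.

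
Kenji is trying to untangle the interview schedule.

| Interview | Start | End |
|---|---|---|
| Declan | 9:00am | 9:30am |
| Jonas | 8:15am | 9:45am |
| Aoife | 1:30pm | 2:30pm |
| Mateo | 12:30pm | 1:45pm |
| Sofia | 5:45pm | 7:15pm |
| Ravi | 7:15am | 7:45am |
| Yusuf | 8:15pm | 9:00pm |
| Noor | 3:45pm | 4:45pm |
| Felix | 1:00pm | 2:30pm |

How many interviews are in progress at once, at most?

3

Sort all start/end points and keep a running count:
7:15am start Ravi → 1
7:45am end Ravi → 0
8:15am start Jonas → 1
9:00am start Declan → 2
9:30am end Declan → 1
9:45am end Jonas → 0
12:30pm start Mateo → 1
1:00pm start Felix → 2
1:30pm start Aoife → 3
1:45pm end Mateo → 2
2:30pm end Aoife → 1
2:30pm end Felix → 0
3:45pm start Noor → 1
4:45pm end Noor → 0
5:45pm start Sofia → 1
7:15pm end Sofia → 0
8:15pm start Yusuf → 1
9:00pm end Yusuf → 0
Peak is 3, at 1:30pm (Aoife, Felix, Mateo).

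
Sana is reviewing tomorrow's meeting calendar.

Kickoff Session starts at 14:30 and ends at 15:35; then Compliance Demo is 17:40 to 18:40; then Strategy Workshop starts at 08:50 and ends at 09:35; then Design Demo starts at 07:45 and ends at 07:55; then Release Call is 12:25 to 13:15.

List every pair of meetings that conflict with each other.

no conflicts

Sorted by start: Design Demo, Strategy Workshop, Release Call, Kickoff Session, Compliance Demo.
Strategy Workshop starts after Design Demo ends; Design Demo is clear from here.
Release Call starts after Strategy Workshop ends; Strategy Workshop is clear from here.
Kickoff Session starts after Release Call ends; Release Call is clear from here.
Compliance Demo starts after Kickoff Session ends.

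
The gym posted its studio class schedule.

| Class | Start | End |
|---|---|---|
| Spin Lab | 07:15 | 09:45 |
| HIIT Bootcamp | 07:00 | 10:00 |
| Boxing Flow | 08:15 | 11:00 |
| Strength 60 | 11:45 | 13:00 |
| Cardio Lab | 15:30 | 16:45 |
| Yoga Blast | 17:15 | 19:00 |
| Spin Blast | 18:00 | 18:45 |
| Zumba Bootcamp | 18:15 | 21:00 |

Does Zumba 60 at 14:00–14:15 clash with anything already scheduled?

No — it doesn't clash with anything

HIIT Bootcamp: ends 10:00 at or before Zumba 60 starts 14:00 → clear.
Spin Lab: ends 09:45 at or before Zumba 60 starts 14:00 → clear.
Boxing Flow: ends 11:00 at or before Zumba 60 starts 14:00 → clear.
Strength 60: ends 13:00 at or before Zumba 60 starts 14:00 → clear.
Cardio Lab: starts 15:30 at or after Zumba 60 ends 14:15 → clear.
Yoga Blast: starts 17:15 at or after Zumba 60 ends 14:15 → clear.
Spin Blast: starts 18:00 at or after Zumba 60 ends 14:15 → clear.
Zumba Bootcamp: starts 18:15 at or after Zumba 60 ends 14:15 → clear.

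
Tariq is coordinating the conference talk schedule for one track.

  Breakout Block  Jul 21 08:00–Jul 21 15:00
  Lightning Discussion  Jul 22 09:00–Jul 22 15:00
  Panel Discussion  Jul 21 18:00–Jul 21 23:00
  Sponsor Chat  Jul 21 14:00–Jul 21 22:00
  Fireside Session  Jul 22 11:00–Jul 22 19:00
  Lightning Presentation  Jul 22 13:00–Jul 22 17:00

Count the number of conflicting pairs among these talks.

Sorted by start: Breakout Block, Sponsor Chat, Panel Discussion, Lightning Discussion, Fireside Session, Lightning Presentation.
Sponsor Chat starts before Breakout Block ends → Breakout Block and Sponsor Chat overlap.
Panel Discussion starts after Breakout Block ends, so Breakout Block has no further overlaps.
Panel Discussion starts before Sponsor Chat ends → Sponsor Chat and Panel Discussion overlap.
Lightning Discussion starts after Sponsor Chat ends, so Sponsor Chat has no further overlaps.
Lightning Discussion starts after Panel Discussion ends, so Panel Discussion has no further overlaps.
Fireside Session starts before Lightning Discussion ends → Lightning Discussion and Fireside Session overlap.
Lightning Presentation starts before Lightning Discussion ends → Lightning Discussion and Lightning Presentation overlap.
Lightning Presentation starts before Fireside Session ends → Fireside Session and Lightning Presentation overlap.
Overlapping pairs: Breakout Block & Sponsor Chat, Fireside Session & Lightning Discussion, Fireside Session & Lightning Presentation, Lightning Discussion & Lightning Presentation, Panel Discussion & Sponsor Chat — 5 in total.

5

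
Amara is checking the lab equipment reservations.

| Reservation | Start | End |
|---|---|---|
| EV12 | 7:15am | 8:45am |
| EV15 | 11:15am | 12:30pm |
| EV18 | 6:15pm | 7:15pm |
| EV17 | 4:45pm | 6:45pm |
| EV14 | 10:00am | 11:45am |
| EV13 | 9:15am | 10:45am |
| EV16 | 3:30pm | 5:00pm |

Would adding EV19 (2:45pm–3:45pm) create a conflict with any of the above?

EV12: ends 8:45am at or before EV19 starts 2:45pm → clear.
EV13: ends 10:45am at or before EV19 starts 2:45pm → clear.
EV14: ends 11:45am at or before EV19 starts 2:45pm → clear.
EV15: ends 12:30pm at or before EV19 starts 2:45pm → clear.
EV16: starts 3:30pm before EV19 ends 3:45pm, and ends 5:00pm after EV19 starts 2:45pm → overlap.
EV17: starts 4:45pm at or after EV19 ends 3:45pm → clear.
EV18: starts 6:15pm at or after EV19 ends 3:45pm → clear.
EV19 overlaps EV16.

Yes — it overlaps EV16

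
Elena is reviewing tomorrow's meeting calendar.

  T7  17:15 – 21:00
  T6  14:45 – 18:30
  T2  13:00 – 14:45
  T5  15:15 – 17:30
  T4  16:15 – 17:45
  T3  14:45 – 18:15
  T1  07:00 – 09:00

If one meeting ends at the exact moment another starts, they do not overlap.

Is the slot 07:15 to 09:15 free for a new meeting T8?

No — it overlaps T1

T1: starts 07:00 before T8 ends 09:15, and ends 09:00 after T8 starts 07:15 → overlap.
T2: starts 13:00 at or after T8 ends 09:15 → clear.
T3: starts 14:45 at or after T8 ends 09:15 → clear.
T6: starts 14:45 at or after T8 ends 09:15 → clear.
T5: starts 15:15 at or after T8 ends 09:15 → clear.
T4: starts 16:15 at or after T8 ends 09:15 → clear.
T7: starts 17:15 at or after T8 ends 09:15 → clear.
T8 overlaps T1.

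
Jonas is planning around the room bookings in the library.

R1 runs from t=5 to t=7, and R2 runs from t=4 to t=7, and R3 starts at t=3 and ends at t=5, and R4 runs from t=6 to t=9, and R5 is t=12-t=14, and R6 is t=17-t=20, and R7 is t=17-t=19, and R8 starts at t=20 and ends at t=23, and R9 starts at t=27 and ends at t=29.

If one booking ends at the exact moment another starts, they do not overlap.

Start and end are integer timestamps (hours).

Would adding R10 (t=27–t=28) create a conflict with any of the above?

R3: ends t=5 at or before R10 starts t=27 → clear.
R2: ends t=7 at or before R10 starts t=27 → clear.
R1: ends t=7 at or before R10 starts t=27 → clear.
R4: ends t=9 at or before R10 starts t=27 → clear.
R5: ends t=14 at or before R10 starts t=27 → clear.
R6: ends t=20 at or before R10 starts t=27 → clear.
R7: ends t=19 at or before R10 starts t=27 → clear.
R8: ends t=23 at or before R10 starts t=27 → clear.
R9: starts t=27 before R10 ends t=28, and ends t=29 after R10 starts t=27 → overlap.
R10 overlaps R9.

Yes — it overlaps R9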